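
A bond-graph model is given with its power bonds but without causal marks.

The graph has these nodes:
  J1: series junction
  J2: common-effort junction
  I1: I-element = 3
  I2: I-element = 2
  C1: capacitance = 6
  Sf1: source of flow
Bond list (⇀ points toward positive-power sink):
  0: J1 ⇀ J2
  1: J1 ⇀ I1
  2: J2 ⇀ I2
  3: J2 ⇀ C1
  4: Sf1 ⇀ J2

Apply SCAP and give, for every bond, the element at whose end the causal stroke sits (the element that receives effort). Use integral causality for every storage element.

bond 4 →Sf1  (source Sf1 imposes f)
bond 1 →I1  (prefer integral on I1)
bond 0 →J1  (common-f at J1 fixed by 1)
bond 2 →I2  (prefer integral on I2)
bond 3 →J2  (J2: last free bond brings effort in)

bond 0 stroke→J1
bond 1 stroke→I1
bond 2 stroke→I2
bond 3 stroke→J2
bond 4 stroke→Sf1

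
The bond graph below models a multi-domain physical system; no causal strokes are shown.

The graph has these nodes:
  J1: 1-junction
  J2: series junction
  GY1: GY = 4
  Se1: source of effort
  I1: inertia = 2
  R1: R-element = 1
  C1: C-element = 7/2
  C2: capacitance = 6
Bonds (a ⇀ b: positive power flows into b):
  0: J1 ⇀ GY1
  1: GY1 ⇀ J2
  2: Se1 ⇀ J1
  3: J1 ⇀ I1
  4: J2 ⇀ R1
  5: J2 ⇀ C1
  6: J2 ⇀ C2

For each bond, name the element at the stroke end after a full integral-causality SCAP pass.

#2 stroke→J1  (Se1: effort source, stroke at far end)
#3 stroke→I1  (prefer integral on I1)
#0 stroke→J1  (J1 flow already set via bond 3)
#1 stroke→J2  (through GY1, causality inverts; strokes same side of GY1)
#5 stroke→J2  (C1 integral (e out))
#6 stroke→J2  (prefer integral on C2)
#4 stroke→R1  (J2: last free bond brings flow in)

#0 →J1
#1 →J2
#2 →J1
#3 →I1
#4 →R1
#5 →J2
#6 →J2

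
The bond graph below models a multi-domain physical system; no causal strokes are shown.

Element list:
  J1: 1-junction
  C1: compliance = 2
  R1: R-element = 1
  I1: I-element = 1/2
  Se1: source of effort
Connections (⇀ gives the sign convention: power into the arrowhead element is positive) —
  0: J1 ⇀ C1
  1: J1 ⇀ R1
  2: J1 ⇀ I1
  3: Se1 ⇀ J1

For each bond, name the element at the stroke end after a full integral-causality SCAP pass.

#3 stroke→J1  (Se1 (Se) sets effort on bond)
#0 stroke→J1  (C1 integral (e out))
#2 stroke→I1  (I1 outputs flow p/I1)
#1 stroke→J1  (J1 flow already set via bond 2)

b0 stroke→J1
b1 stroke→J1
b2 stroke→I1
b3 stroke→J1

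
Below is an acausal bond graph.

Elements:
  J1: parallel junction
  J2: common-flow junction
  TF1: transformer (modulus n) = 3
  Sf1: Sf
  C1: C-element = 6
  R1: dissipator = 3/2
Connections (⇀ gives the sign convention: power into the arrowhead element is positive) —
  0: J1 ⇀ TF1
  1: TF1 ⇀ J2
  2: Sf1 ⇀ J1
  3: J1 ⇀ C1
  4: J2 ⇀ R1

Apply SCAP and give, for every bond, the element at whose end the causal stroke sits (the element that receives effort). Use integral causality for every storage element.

b2 stroke at Sf1  (Sf1 fixes flow; stroke at Sf1)
b3 stroke at J1  (C1 integral (e out))
b0 stroke at TF1  (0-jn J1 has e-setter on 3)
b1 stroke at J2  (TF TF1: opposite of bond 0)
b4 stroke at R1  (closing 1-jn rule on J2)

b0 |TF1
b1 |J2
b2 |Sf1
b3 |J1
b4 |R1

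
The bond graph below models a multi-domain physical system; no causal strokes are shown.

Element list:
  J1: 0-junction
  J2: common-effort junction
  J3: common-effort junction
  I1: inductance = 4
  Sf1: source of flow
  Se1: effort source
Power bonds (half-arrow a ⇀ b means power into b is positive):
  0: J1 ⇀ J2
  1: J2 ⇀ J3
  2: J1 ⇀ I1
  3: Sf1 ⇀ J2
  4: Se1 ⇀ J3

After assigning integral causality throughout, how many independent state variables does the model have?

bond 3 |Sf1  (Sf1: flow source, stroke at near end)
bond 4 |J3  (source Se1 imposes e)
bond 1 |J2  (J3 effort already set via bond 4)
bond 0 |J1  (0-jn J2 has e-setter on 1)
bond 2 |I1  (J1 effort already set via bond 0)

1  (I1 all integral)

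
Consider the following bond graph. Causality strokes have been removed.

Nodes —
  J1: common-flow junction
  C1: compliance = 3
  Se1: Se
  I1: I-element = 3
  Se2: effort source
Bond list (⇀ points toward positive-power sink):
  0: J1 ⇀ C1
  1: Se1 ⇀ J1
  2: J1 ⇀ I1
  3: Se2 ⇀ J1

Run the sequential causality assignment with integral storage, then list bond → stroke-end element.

b1 stroke→J1  (Se1: effort source, stroke at far end)
b3 stroke→J1  (Se2: effort source, stroke at far end)
b0 stroke→J1  (C1 outputs effort q/C1)
b2 stroke→I1  (J1 needs exactly one f-in)

#0 |J1
#1 |J1
#2 |I1
#3 |J1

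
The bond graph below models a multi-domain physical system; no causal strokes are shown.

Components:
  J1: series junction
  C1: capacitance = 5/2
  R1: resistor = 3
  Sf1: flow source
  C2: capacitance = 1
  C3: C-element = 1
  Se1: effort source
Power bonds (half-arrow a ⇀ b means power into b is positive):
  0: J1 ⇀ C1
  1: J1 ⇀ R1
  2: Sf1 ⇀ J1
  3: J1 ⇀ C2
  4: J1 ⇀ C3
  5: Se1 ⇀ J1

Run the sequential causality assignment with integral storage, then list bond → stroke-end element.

b2 →Sf1  (Sf1: flow source, stroke at near end)
b5 →J1  (Se1 (Se) sets effort on bond)
b0 →J1  (J1 flow already set via bond 2)
b1 →J1  (common-f at J1 fixed by 2)
b3 →J1  (common-f at J1 fixed by 2)
b4 →J1  (1-jn J1 has f-setter on 2)

#0 stroke at J1
#1 stroke at J1
#2 stroke at Sf1
#3 stroke at J1
#4 stroke at J1
#5 stroke at J1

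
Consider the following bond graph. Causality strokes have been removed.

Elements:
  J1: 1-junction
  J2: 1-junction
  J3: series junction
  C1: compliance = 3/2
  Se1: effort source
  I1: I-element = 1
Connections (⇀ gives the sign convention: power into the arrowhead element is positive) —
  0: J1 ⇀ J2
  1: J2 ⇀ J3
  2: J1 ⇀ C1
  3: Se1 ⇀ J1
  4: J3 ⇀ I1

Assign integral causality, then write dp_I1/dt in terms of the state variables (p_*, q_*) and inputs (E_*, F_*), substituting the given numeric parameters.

β3 |J1  (Se1: effort source, stroke at far end)
β2 |J1  (C1 outputs effort q/C1)
β0 |J2  (J1 needs exactly one f-in)
β1 |J3  (closing 1-jn rule on J2)
β4 |I1  (closing 1-jn rule on J3)

dp_I1/dt = E_Se1 - 2*q_C1/3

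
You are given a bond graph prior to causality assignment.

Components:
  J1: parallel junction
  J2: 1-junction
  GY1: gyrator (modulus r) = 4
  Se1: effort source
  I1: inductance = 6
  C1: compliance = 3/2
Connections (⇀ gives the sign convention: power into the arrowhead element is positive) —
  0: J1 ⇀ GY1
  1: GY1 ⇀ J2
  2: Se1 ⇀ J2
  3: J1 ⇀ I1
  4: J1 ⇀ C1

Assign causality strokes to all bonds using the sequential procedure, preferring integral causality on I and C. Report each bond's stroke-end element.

bond 0 |GY1
bond 1 |GY1
bond 2 |J2
bond 3 |I1
bond 4 |J1

b2 |J2  (Se1: effort source, stroke at far end)
b1 |GY1  (only one flow-in slot at J2)
b0 |GY1  (GY GY1: same side as bond 1)
b3 |I1  (prefer integral on I1)
b4 |J1  (closing 0-jn rule on J1)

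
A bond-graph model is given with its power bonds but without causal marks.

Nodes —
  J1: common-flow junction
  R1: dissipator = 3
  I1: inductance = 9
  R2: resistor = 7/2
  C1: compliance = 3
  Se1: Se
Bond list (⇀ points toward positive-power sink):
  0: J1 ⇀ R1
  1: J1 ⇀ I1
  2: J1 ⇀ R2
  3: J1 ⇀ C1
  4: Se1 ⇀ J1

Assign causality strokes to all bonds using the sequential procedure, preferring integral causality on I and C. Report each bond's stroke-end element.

β4 →J1  (source Se1 imposes e)
β1 →I1  (prefer integral on I1)
β0 →J1  (J1 flow already set via bond 1)
β2 →J1  (J1: bond 1 brought flow, rest push out)
β3 →J1  (1-jn J1 has f-setter on 1)

β0 →J1
β1 →I1
β2 →J1
β3 →J1
β4 →J1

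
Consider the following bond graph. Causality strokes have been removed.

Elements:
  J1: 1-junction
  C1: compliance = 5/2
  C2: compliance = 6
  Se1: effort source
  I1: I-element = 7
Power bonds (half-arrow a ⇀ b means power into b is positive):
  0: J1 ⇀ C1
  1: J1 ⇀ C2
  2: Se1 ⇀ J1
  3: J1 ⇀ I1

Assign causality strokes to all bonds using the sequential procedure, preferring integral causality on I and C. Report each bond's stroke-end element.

bond 2 |J1  (Se1: effort source, stroke at far end)
bond 0 |J1  (C1 outputs effort q/C1)
bond 1 |J1  (C2 integral (e out))
bond 3 |I1  (J1: last free bond brings flow in)

b0 |J1
b1 |J1
b2 |J1
b3 |I1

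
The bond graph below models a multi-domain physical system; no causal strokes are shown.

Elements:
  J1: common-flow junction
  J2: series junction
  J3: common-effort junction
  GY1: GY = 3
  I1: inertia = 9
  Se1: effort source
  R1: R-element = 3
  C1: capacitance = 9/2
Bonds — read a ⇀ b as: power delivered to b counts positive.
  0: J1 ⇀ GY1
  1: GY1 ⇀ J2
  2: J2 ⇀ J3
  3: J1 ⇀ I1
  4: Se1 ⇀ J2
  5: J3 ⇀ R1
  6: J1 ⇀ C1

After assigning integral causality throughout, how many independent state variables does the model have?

2  (C1, I1 all integral)

bond 4 →J2  (Se1 (Se) sets effort on bond)
bond 3 →I1  (I1 outputs flow p/I1)
bond 0 →J1  (J1 flow already set via bond 3)
bond 6 →J1  (common-f at J1 fixed by 3)
bond 1 →J2  (GY GY1: same side as bond 0)
bond 2 →J3  (J2: last free bond brings flow in)
bond 5 →R1  (J3: bond 2 brought effort, rest push out)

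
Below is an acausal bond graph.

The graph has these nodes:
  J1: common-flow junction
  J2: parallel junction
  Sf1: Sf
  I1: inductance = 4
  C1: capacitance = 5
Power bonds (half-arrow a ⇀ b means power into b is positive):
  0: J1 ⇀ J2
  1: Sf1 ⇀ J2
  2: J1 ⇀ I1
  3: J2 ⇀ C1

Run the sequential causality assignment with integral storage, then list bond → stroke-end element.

bond 0 stroke→J1
bond 1 stroke→Sf1
bond 2 stroke→I1
bond 3 stroke→J2

#1 →Sf1  (Sf1 fixes flow; stroke at Sf1)
#2 →I1  (I1 integral (f out))
#0 →J1  (J1: bond 2 brought flow, rest push out)
#3 →J2  (closing 0-jn rule on J2)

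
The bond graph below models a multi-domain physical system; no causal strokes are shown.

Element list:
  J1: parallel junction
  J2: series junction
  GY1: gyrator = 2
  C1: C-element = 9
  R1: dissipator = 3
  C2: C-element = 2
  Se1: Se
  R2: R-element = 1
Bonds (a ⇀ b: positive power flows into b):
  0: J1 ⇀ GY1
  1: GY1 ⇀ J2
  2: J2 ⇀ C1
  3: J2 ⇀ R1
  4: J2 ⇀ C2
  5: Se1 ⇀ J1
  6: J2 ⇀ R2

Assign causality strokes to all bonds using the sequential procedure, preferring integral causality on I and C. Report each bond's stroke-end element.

bond 5 →J1  (source Se1 imposes e)
bond 0 →GY1  (J1: bond 5 brought effort, rest push out)
bond 1 →GY1  (GY GY1: same side as bond 0)
bond 2 →J2  (common-f at J2 fixed by 1)
bond 3 →J2  (J2 flow already set via bond 1)
bond 4 →J2  (J2: bond 1 brought flow, rest push out)
bond 6 →J2  (common-f at J2 fixed by 1)

β0 stroke→GY1
β1 stroke→GY1
β2 stroke→J2
β3 stroke→J2
β4 stroke→J2
β5 stroke→J1
β6 stroke→J2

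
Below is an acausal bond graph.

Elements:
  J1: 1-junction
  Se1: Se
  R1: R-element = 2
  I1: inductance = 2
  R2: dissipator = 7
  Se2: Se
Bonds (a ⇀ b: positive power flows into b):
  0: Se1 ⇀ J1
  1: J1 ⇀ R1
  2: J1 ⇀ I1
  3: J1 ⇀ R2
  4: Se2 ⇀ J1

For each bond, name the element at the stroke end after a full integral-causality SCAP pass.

b0 stroke at J1  (source Se1 imposes e)
b4 stroke at J1  (Se2 fixes effort; stroke away)
b2 stroke at I1  (I1 integral (f out))
b1 stroke at J1  (J1 flow already set via bond 2)
b3 stroke at J1  (1-jn J1 has f-setter on 2)

b0 |J1
b1 |J1
b2 |I1
b3 |J1
b4 |J1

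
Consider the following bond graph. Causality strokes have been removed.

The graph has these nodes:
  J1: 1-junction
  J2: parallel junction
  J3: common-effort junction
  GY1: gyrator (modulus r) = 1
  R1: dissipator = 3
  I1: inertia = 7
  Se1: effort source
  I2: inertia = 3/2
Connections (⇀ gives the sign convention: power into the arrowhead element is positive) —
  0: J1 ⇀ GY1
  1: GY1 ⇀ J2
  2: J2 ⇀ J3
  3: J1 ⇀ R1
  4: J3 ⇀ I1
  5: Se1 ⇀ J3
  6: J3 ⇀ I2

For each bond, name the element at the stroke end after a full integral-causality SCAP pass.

bond 5 stroke→J3  (Se1 (Se) sets effort on bond)
bond 2 stroke→J2  (common-e at J3 fixed by 5)
bond 4 stroke→I1  (J3: bond 5 brought effort, rest push out)
bond 6 stroke→I2  (J3 effort already set via bond 5)
bond 1 stroke→GY1  (0-jn J2 has e-setter on 2)
bond 0 stroke→GY1  (GY1: gyrator matches bond 1)
bond 3 stroke→J1  (J1 flow already set via bond 0)

β0 stroke at GY1
β1 stroke at GY1
β2 stroke at J2
β3 stroke at J1
β4 stroke at I1
β5 stroke at J3
β6 stroke at I2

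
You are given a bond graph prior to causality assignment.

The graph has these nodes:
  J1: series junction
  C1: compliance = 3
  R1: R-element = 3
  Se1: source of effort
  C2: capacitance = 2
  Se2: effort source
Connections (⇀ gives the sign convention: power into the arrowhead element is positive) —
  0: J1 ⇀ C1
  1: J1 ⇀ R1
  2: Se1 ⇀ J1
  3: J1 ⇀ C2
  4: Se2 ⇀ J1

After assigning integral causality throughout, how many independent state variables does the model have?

bond 2 |J1  (source Se1 imposes e)
bond 4 |J1  (Se2 (Se) sets effort on bond)
bond 0 |J1  (C1 integral (e out))
bond 3 |J1  (prefer integral on C2)
bond 1 |R1  (J1 needs exactly one f-in)

2  (C1, C2 all integral)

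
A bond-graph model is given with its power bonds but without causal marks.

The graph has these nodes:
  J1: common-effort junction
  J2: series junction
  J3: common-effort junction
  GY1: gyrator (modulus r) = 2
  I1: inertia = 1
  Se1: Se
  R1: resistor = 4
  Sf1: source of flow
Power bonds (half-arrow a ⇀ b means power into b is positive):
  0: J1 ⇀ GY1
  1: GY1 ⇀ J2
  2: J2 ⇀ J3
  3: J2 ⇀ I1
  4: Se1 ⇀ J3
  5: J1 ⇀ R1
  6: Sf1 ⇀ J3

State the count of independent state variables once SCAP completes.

1  (I1 all integral)

bond 4 stroke→J3  (Se1: effort source, stroke at far end)
bond 6 stroke→Sf1  (Sf1: flow source, stroke at near end)
bond 2 stroke→J2  (J3 effort already set via bond 4)
bond 3 stroke→I1  (prefer integral on I1)
bond 1 stroke→J2  (J2 flow already set via bond 3)
bond 0 stroke→J1  (GY1 both-in/both-out from 1)
bond 5 stroke→R1  (J1: bond 0 brought effort, rest push out)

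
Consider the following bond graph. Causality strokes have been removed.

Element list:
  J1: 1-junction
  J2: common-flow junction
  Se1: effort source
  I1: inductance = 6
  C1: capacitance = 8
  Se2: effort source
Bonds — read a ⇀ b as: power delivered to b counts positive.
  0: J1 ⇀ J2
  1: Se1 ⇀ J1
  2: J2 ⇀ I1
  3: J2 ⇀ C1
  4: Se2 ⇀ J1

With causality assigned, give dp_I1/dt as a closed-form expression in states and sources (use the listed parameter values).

dp_I1/dt = E_Se1 + E_Se2 - q_C1/8

b1 stroke at J1  (Se1 fixes effort; stroke away)
b4 stroke at J1  (Se2 (Se) sets effort on bond)
b0 stroke at J2  (J1: last free bond brings flow in)
b2 stroke at I1  (I1: I, integral causality)
b3 stroke at J2  (common-f at J2 fixed by 2)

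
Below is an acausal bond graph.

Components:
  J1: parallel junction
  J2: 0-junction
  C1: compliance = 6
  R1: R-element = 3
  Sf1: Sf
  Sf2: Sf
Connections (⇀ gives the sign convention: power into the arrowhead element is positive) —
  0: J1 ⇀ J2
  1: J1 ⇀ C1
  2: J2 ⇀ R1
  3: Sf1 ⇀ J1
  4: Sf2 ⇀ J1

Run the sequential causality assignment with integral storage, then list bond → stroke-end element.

b0 |J2
b1 |J1
b2 |R1
b3 |Sf1
b4 |Sf2

b3 stroke→Sf1  (source Sf1 imposes f)
b4 stroke→Sf2  (source Sf2 imposes f)
b1 stroke→J1  (C1 outputs effort q/C1)
b0 stroke→J2  (J1 effort already set via bond 1)
b2 stroke→R1  (common-e at J2 fixed by 0)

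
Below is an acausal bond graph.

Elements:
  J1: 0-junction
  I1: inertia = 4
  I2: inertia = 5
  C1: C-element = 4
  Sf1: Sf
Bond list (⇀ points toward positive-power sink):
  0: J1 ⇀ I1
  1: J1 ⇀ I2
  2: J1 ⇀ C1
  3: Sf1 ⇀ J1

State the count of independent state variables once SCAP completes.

3  (C1, I1, I2 all integral)

bond 3 stroke at Sf1  (Sf1: flow source, stroke at near end)
bond 0 stroke at I1  (I1: I, integral causality)
bond 1 stroke at I2  (I2 integral (f out))
bond 2 stroke at J1  (J1: last free bond brings effort in)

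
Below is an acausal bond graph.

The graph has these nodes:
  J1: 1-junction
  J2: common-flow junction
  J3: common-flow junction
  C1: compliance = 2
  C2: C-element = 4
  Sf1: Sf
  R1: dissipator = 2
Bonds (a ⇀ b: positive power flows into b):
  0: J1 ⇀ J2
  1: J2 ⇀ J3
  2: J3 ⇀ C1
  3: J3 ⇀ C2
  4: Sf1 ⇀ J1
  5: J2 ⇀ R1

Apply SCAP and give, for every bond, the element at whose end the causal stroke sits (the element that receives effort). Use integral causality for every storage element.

bond 4 |Sf1  (source Sf1 imposes f)
bond 0 |J1  (J1 flow already set via bond 4)
bond 1 |J2  (J2: bond 0 brought flow, rest push out)
bond 5 |J2  (J2 flow already set via bond 0)
bond 2 |J3  (common-f at J3 fixed by 1)
bond 3 |J3  (J3: bond 1 brought flow, rest push out)

bond 0 stroke at J1
bond 1 stroke at J2
bond 2 stroke at J3
bond 3 stroke at J3
bond 4 stroke at Sf1
bond 5 stroke at J2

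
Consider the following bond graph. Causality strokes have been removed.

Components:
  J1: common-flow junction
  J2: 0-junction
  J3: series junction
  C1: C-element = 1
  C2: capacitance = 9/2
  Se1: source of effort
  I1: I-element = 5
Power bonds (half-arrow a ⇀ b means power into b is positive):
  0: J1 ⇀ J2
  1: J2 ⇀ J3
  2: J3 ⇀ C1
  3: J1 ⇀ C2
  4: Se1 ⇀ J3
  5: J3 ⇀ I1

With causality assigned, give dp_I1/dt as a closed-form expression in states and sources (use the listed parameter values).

b4 stroke→J3  (Se1: effort source, stroke at far end)
b2 stroke→J3  (C1 outputs effort q/C1)
b3 stroke→J1  (C2 outputs effort q/C2)
b0 stroke→J2  (only one flow-in slot at J1)
b1 stroke→J3  (common-e at J2 fixed by 0)
b5 stroke→I1  (J3 needs exactly one f-in)

dp_I1/dt = E_Se1 - q_C1 - 2*q_C2/9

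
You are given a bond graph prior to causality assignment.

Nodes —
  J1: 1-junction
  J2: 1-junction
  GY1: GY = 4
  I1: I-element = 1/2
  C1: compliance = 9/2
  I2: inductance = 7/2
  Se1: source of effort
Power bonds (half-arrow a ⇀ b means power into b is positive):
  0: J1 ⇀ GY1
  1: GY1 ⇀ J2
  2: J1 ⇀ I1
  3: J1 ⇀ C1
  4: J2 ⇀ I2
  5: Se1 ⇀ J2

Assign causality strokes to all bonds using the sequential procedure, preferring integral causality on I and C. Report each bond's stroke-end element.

b0 stroke at J1
b1 stroke at J2
b2 stroke at I1
b3 stroke at J1
b4 stroke at I2
b5 stroke at J2

β5 stroke→J2  (Se1 fixes effort; stroke away)
β2 stroke→I1  (I1 outputs flow p/I1)
β0 stroke→J1  (J1: bond 2 brought flow, rest push out)
β3 stroke→J1  (J1 flow already set via bond 2)
β1 stroke→J2  (through GY1, causality inverts; strokes same side of GY1)
β4 stroke→I2  (J2 needs exactly one f-in)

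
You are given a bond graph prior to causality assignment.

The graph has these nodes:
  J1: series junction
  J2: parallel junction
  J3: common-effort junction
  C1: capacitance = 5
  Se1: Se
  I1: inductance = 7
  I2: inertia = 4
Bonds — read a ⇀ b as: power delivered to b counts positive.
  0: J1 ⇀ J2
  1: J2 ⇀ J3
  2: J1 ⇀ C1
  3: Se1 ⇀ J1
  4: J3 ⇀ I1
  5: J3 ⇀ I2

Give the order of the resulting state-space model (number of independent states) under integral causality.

bond 3 stroke at J1  (Se1 fixes effort; stroke away)
bond 2 stroke at J1  (C1: C, integral causality)
bond 0 stroke at J2  (J1 needs exactly one f-in)
bond 1 stroke at J3  (J2 effort already set via bond 0)
bond 4 stroke at I1  (0-jn J3 has e-setter on 1)
bond 5 stroke at I2  (J3 effort already set via bond 1)

3  (C1, I1, I2 all integral)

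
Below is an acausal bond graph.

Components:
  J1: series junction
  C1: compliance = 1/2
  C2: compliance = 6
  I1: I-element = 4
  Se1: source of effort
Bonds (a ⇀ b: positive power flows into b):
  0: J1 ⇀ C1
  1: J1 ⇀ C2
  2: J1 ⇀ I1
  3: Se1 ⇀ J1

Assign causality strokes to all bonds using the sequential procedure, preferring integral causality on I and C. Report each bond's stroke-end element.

bond 3 stroke→J1  (Se1: effort source, stroke at far end)
bond 0 stroke→J1  (C1: C, integral causality)
bond 1 stroke→J1  (C2 outputs effort q/C2)
bond 2 stroke→I1  (J1: last free bond brings flow in)

#0 |J1
#1 |J1
#2 |I1
#3 |J1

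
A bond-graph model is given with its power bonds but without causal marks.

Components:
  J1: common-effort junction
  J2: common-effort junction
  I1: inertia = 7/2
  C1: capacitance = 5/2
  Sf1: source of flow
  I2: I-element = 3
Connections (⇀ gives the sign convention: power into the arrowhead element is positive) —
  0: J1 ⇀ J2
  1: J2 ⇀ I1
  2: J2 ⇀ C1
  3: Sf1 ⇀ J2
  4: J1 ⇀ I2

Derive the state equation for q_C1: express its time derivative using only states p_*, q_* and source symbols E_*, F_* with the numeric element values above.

b3 stroke at Sf1  (Sf1 fixes flow; stroke at Sf1)
b1 stroke at I1  (I1: I, integral causality)
b2 stroke at J2  (C1 outputs effort q/C1)
b0 stroke at J1  (0-jn J2 has e-setter on 2)
b4 stroke at I2  (J1 effort already set via bond 0)

dq_C1/dt = F_Sf1 - 2*p_I1/7 - p_I2/3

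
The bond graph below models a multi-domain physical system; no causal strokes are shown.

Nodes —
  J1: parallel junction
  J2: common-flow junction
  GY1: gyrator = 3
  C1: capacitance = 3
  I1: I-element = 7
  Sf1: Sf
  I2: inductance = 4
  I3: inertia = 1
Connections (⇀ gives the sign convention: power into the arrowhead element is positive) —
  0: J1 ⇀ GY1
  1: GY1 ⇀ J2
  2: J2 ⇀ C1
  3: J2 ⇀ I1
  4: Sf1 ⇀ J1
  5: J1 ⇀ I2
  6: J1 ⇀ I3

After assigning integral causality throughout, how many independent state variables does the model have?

#4 stroke at Sf1  (source Sf1 imposes f)
#2 stroke at J2  (C1: C, integral causality)
#3 stroke at I1  (I1 integral (f out))
#1 stroke at J2  (J2 flow already set via bond 3)
#0 stroke at J1  (GY1 both-in/both-out from 1)
#5 stroke at I2  (J1 effort already set via bond 0)
#6 stroke at I3  (common-e at J1 fixed by 0)

4  (C1, I1, I2, I3 all integral)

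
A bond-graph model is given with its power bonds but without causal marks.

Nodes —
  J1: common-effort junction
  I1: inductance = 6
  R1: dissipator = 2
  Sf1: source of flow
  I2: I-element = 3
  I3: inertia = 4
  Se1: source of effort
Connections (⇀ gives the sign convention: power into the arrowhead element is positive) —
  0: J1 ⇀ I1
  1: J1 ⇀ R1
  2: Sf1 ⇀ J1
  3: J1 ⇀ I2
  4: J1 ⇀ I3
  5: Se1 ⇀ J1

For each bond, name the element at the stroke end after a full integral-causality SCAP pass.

β2 stroke at Sf1  (Sf1 fixes flow; stroke at Sf1)
β5 stroke at J1  (source Se1 imposes e)
β0 stroke at I1  (J1 effort already set via bond 5)
β1 stroke at R1  (0-jn J1 has e-setter on 5)
β3 stroke at I2  (common-e at J1 fixed by 5)
β4 stroke at I3  (0-jn J1 has e-setter on 5)

bond 0 →I1
bond 1 →R1
bond 2 →Sf1
bond 3 →I2
bond 4 →I3
bond 5 →J1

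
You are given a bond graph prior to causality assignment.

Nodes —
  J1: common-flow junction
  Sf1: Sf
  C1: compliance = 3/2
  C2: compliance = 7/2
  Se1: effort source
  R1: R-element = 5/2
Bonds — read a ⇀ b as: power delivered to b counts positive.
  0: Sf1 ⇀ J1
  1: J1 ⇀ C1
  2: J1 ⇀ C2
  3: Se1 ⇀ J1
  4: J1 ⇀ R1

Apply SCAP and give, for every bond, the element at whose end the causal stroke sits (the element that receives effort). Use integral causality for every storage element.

β0 →Sf1
β1 →J1
β2 →J1
β3 →J1
β4 →J1

b0 stroke→Sf1  (Sf1 (Sf) sets flow on bond)
b3 stroke→J1  (Se1: effort source, stroke at far end)
b1 stroke→J1  (J1: bond 0 brought flow, rest push out)
b2 stroke→J1  (1-jn J1 has f-setter on 0)
b4 stroke→J1  (J1 flow already set via bond 0)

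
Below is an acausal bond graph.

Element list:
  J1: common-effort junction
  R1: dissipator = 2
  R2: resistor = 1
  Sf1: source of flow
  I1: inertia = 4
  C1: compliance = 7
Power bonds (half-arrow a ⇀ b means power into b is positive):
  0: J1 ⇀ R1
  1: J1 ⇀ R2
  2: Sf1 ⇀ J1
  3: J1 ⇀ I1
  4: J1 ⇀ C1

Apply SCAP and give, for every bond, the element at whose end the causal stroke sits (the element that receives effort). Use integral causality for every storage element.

β2 stroke at Sf1  (Sf1: flow source, stroke at near end)
β3 stroke at I1  (I1: I, integral causality)
β4 stroke at J1  (prefer integral on C1)
β0 stroke at R1  (0-jn J1 has e-setter on 4)
β1 stroke at R2  (0-jn J1 has e-setter on 4)

β0 →R1
β1 →R2
β2 →Sf1
β3 →I1
β4 →J1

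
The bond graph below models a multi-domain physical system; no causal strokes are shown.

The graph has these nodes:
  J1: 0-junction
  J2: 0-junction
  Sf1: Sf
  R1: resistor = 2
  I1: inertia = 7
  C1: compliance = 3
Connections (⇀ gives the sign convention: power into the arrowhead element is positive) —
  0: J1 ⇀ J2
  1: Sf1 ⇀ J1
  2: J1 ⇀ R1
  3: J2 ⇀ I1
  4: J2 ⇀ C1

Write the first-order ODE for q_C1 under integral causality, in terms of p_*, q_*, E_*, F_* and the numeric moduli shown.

#1 →Sf1  (Sf1 (Sf) sets flow on bond)
#3 →I1  (I1 outputs flow p/I1)
#4 →J2  (prefer integral on C1)
#0 →J1  (0-jn J2 has e-setter on 4)
#2 →R1  (J1: bond 0 brought effort, rest push out)

dq_C1/dt = F_Sf1 - p_I1/7 - q_C1/6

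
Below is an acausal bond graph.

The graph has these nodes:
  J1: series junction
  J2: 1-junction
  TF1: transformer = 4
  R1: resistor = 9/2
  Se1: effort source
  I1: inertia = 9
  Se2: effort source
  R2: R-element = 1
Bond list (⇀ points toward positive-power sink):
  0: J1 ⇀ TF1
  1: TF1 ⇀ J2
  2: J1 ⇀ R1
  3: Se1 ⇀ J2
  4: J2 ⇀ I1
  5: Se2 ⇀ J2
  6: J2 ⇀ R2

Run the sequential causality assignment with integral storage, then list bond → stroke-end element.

#0 →TF1
#1 →J2
#2 →J1
#3 →J2
#4 →I1
#5 →J2
#6 →J2

b3 →J2  (source Se1 imposes e)
b5 →J2  (Se2: effort source, stroke at far end)
b4 →I1  (I1: I, integral causality)
b1 →J2  (J2 flow already set via bond 4)
b6 →J2  (J2 flow already set via bond 4)
b0 →TF1  (TF TF1: opposite of bond 1)
b2 →J1  (common-f at J1 fixed by 0)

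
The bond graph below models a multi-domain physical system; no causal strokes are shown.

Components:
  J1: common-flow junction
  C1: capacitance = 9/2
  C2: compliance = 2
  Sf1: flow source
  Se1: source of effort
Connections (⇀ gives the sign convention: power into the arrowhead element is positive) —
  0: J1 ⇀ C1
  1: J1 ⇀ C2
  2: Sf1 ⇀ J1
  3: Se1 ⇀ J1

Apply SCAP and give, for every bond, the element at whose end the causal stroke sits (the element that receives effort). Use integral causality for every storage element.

β0 stroke at J1
β1 stroke at J1
β2 stroke at Sf1
β3 stroke at J1

b2 stroke→Sf1  (source Sf1 imposes f)
b3 stroke→J1  (Se1: effort source, stroke at far end)
b0 stroke→J1  (J1 flow already set via bond 2)
b1 stroke→J1  (1-jn J1 has f-setter on 2)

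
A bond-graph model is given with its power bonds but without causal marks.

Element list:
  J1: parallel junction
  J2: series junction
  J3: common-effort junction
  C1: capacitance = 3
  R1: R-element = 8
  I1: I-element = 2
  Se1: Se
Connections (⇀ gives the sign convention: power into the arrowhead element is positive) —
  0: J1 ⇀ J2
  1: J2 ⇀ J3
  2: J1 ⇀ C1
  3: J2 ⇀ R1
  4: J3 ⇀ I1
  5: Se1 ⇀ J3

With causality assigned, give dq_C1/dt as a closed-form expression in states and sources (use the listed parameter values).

dq_C1/dt = E_Se1/8 - q_C1/24

b5 →J3  (Se1 fixes effort; stroke away)
b1 →J2  (J3 effort already set via bond 5)
b4 →I1  (common-e at J3 fixed by 5)
b2 →J1  (C1: C, integral causality)
b0 →J2  (common-e at J1 fixed by 2)
b3 →R1  (closing 1-jn rule on J2)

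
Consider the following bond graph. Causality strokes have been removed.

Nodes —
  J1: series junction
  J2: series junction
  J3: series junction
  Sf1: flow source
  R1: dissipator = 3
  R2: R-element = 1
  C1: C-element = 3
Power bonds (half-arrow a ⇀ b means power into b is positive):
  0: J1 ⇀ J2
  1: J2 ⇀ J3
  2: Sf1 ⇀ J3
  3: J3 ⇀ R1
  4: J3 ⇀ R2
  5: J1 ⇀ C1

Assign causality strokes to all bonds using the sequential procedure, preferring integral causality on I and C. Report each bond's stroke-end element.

b0 stroke→J2
b1 stroke→J3
b2 stroke→Sf1
b3 stroke→J3
b4 stroke→J3
b5 stroke→J1

bond 2 stroke at Sf1  (Sf1: flow source, stroke at near end)
bond 1 stroke at J3  (1-jn J3 has f-setter on 2)
bond 3 stroke at J3  (1-jn J3 has f-setter on 2)
bond 4 stroke at J3  (J3: bond 2 brought flow, rest push out)
bond 0 stroke at J2  (J2: bond 1 brought flow, rest push out)
bond 5 stroke at J1  (1-jn J1 has f-setter on 0)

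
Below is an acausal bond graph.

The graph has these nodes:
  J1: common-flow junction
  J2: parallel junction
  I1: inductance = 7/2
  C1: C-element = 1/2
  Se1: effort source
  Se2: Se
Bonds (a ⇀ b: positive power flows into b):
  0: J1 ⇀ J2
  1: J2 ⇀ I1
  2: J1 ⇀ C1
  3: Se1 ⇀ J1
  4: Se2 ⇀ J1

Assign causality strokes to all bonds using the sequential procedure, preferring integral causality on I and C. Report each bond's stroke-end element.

β0 stroke→J2
β1 stroke→I1
β2 stroke→J1
β3 stroke→J1
β4 stroke→J1

b3 |J1  (Se1: effort source, stroke at far end)
b4 |J1  (Se2 fixes effort; stroke away)
b1 |I1  (I1 outputs flow p/I1)
b0 |J2  (J2: last free bond brings effort in)
b2 |J1  (1-jn J1 has f-setter on 0)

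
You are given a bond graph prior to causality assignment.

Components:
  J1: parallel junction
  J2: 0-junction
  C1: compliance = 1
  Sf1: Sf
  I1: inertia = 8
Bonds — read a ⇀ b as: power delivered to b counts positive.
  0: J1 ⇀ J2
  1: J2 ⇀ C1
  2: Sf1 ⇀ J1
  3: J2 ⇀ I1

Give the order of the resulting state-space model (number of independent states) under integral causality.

#2 stroke at Sf1  (source Sf1 imposes f)
#0 stroke at J1  (closing 0-jn rule on J1)
#1 stroke at J2  (prefer integral on C1)
#3 stroke at I1  (J2 effort already set via bond 1)

2  (C1, I1 all integral)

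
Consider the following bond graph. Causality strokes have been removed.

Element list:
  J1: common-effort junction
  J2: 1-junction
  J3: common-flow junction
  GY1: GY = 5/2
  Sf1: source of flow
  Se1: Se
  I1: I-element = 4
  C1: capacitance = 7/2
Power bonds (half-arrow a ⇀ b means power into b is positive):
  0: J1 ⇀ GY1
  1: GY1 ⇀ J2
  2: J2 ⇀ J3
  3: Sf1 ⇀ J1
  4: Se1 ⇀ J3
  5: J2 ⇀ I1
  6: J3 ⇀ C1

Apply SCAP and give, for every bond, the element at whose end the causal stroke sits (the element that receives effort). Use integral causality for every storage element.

b3 →Sf1  (source Sf1 imposes f)
b4 →J3  (Se1: effort source, stroke at far end)
b0 →J1  (only one effort-in slot at J1)
b1 →J2  (GY1: gyrator matches bond 0)
b5 →I1  (I1 integral (f out))
b2 →J2  (1-jn J2 has f-setter on 5)
b6 →J3  (common-f at J3 fixed by 2)

b0 |J1
b1 |J2
b2 |J2
b3 |Sf1
b4 |J3
b5 |I1
b6 |J3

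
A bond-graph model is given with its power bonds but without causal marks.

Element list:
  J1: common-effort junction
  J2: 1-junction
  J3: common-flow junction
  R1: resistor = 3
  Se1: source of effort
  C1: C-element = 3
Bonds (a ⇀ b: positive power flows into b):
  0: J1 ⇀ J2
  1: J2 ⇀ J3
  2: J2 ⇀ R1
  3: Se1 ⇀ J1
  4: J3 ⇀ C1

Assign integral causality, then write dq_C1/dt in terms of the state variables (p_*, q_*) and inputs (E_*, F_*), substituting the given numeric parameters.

bond 3 stroke at J1  (Se1 (Se) sets effort on bond)
bond 0 stroke at J2  (0-jn J1 has e-setter on 3)
bond 4 stroke at J3  (prefer integral on C1)
bond 1 stroke at J2  (J3 needs exactly one f-in)
bond 2 stroke at R1  (only one flow-in slot at J2)

dq_C1/dt = E_Se1/3 - q_C1/9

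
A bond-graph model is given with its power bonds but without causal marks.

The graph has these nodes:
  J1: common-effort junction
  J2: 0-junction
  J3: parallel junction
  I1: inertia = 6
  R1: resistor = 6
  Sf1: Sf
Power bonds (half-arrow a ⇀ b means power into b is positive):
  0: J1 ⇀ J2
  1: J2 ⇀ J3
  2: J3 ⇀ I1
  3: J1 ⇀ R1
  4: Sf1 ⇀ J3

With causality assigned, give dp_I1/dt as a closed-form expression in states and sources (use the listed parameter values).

dp_I1/dt = 6*F_Sf1 - p_I1

b4 |Sf1  (source Sf1 imposes f)
b2 |I1  (prefer integral on I1)
b1 |J3  (closing 0-jn rule on J3)
b0 |J2  (only one effort-in slot at J2)
b3 |J1  (J1 needs exactly one e-in)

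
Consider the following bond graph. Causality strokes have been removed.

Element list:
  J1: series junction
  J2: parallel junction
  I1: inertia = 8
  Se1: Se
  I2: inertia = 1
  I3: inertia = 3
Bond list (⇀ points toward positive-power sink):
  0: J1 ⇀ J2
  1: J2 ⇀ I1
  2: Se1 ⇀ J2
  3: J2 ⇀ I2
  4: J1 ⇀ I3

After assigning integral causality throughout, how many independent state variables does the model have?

#2 stroke→J2  (Se1 fixes effort; stroke away)
#0 stroke→J1  (0-jn J2 has e-setter on 2)
#1 stroke→I1  (common-e at J2 fixed by 2)
#3 stroke→I2  (common-e at J2 fixed by 2)
#4 stroke→I3  (J1 needs exactly one f-in)

3  (I1, I2, I3 all integral)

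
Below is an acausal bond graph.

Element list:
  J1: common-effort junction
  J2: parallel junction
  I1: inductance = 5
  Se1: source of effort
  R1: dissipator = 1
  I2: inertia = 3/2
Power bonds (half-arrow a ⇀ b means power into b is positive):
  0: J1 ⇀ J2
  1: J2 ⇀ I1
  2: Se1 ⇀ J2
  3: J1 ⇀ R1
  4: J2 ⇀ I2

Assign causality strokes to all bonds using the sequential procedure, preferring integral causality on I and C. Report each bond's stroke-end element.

#0 stroke→J1
#1 stroke→I1
#2 stroke→J2
#3 stroke→R1
#4 stroke→I2

bond 2 →J2  (Se1 fixes effort; stroke away)
bond 0 →J1  (0-jn J2 has e-setter on 2)
bond 1 →I1  (J2: bond 2 brought effort, rest push out)
bond 4 →I2  (J2 effort already set via bond 2)
bond 3 →R1  (0-jn J1 has e-setter on 0)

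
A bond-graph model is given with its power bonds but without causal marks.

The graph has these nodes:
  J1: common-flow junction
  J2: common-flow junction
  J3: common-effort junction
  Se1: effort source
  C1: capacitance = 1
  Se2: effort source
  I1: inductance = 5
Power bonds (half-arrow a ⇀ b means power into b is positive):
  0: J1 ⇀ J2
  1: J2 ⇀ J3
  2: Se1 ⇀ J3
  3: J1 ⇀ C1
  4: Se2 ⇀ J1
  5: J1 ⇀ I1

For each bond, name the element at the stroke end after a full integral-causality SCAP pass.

b2 |J3  (Se1: effort source, stroke at far end)
b4 |J1  (Se2 fixes effort; stroke away)
b1 |J2  (J3 effort already set via bond 2)
b0 |J1  (closing 1-jn rule on J2)
b3 |J1  (C1: C, integral causality)
b5 |I1  (closing 1-jn rule on J1)

β0 stroke→J1
β1 stroke→J2
β2 stroke→J3
β3 stroke→J1
β4 stroke→J1
β5 stroke→I1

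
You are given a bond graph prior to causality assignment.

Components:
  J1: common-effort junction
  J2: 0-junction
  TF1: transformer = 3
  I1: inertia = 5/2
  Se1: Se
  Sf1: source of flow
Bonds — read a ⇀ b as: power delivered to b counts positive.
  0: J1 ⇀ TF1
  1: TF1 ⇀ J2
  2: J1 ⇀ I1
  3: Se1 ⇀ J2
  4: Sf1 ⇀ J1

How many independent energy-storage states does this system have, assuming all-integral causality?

b3 stroke at J2  (Se1 (Se) sets effort on bond)
b4 stroke at Sf1  (Sf1: flow source, stroke at near end)
b1 stroke at TF1  (common-e at J2 fixed by 3)
b0 stroke at J1  (through TF1, causality passes straight; one stroke at TF1)
b2 stroke at I1  (J1: bond 0 brought effort, rest push out)

1  (I1 all integral)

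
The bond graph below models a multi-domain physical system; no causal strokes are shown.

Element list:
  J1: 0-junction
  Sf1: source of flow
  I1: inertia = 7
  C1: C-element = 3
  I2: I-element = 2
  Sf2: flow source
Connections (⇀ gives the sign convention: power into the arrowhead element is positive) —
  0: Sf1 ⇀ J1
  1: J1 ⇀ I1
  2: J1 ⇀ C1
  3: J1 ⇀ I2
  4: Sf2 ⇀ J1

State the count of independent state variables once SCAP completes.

3  (C1, I1, I2 all integral)

β0 →Sf1  (Sf1: flow source, stroke at near end)
β4 →Sf2  (Sf2: flow source, stroke at near end)
β1 →I1  (I1 integral (f out))
β2 →J1  (C1 integral (e out))
β3 →I2  (J1 effort already set via bond 2)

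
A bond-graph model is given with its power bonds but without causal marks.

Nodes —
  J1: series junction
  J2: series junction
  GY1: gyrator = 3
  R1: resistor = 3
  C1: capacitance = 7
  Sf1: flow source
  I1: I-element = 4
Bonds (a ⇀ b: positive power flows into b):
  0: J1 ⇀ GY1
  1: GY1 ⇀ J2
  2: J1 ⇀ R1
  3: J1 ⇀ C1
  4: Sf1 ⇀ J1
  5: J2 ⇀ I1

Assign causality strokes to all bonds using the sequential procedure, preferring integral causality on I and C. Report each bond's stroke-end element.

β4 →Sf1  (Sf1 (Sf) sets flow on bond)
β0 →J1  (J1: bond 4 brought flow, rest push out)
β2 →J1  (J1 flow already set via bond 4)
β3 →J1  (J1: bond 4 brought flow, rest push out)
β1 →J2  (GY1: gyrator matches bond 0)
β5 →I1  (closing 1-jn rule on J2)

β0 |J1
β1 |J2
β2 |J1
β3 |J1
β4 |Sf1
β5 |I1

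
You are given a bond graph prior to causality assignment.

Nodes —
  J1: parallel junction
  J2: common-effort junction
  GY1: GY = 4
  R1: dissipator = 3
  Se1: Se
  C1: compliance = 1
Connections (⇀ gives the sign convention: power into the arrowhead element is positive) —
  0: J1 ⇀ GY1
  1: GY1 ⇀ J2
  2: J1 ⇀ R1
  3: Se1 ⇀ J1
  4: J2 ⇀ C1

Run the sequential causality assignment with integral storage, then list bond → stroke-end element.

b0 →GY1
b1 →GY1
b2 →R1
b3 →J1
b4 →J2

b3 |J1  (Se1 fixes effort; stroke away)
b0 |GY1  (0-jn J1 has e-setter on 3)
b2 |R1  (common-e at J1 fixed by 3)
b1 |GY1  (GY GY1: same side as bond 0)
b4 |J2  (J2 needs exactly one e-in)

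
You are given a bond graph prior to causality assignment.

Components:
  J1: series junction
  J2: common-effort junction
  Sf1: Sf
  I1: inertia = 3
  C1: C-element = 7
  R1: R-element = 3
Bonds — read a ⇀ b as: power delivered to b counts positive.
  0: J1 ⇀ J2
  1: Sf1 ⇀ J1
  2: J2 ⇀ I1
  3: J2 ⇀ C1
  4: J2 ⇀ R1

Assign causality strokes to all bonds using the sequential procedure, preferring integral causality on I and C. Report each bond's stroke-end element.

b0 |J1
b1 |Sf1
b2 |I1
b3 |J2
b4 |R1

β1 stroke at Sf1  (Sf1: flow source, stroke at near end)
β0 stroke at J1  (J1 flow already set via bond 1)
β2 stroke at I1  (prefer integral on I1)
β3 stroke at J2  (C1: C, integral causality)
β4 stroke at R1  (common-e at J2 fixed by 3)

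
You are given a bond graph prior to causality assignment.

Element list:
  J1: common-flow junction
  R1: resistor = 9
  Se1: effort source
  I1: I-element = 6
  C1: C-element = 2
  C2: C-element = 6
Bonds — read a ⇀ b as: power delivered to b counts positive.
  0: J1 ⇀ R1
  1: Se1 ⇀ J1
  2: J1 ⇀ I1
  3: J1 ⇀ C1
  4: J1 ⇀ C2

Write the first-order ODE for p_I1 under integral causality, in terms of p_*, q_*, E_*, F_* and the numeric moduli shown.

dp_I1/dt = E_Se1 - 3*p_I1/2 - q_C1/2 - q_C2/6

#1 |J1  (Se1 (Se) sets effort on bond)
#2 |I1  (I1 outputs flow p/I1)
#0 |J1  (1-jn J1 has f-setter on 2)
#3 |J1  (J1 flow already set via bond 2)
#4 |J1  (1-jn J1 has f-setter on 2)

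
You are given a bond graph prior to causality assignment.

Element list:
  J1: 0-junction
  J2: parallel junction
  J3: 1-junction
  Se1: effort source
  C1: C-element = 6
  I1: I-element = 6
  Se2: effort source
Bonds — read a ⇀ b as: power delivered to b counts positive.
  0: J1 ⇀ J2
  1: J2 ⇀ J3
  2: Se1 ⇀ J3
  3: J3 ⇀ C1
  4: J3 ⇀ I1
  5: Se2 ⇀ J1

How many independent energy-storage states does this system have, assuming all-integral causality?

b2 →J3  (Se1: effort source, stroke at far end)
b5 →J1  (source Se2 imposes e)
b0 →J2  (common-e at J1 fixed by 5)
b1 →J3  (common-e at J2 fixed by 0)
b3 →J3  (C1 outputs effort q/C1)
b4 →I1  (only one flow-in slot at J3)

2  (C1, I1 all integral)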